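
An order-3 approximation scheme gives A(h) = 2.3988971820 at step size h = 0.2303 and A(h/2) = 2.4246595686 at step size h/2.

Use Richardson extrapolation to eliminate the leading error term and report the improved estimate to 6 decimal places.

2.428340

r = 3, so 2^r = 8.
Numerator 8*A(h/2) − A(h) = 8*2.4246595686 − 2.3988971820 = 16.9983793668
Denominator 8 − 1 = 7.
(8*2.4246595686 − 2.3988971820)/(8 − 1) = 2.4283399095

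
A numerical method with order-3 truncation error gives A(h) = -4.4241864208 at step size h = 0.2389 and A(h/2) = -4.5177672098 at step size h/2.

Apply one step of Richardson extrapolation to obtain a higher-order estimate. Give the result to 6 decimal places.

-4.531136

Method order is 3; weight 2^3 = 8.
Numerator 8·A(h/2) − A(h) = 8·(-4.5177672098) − (-4.4241864208) = -31.7179512576
(8·(-4.5177672098) − (-4.4241864208))/(8 − 1) = -4.5311358939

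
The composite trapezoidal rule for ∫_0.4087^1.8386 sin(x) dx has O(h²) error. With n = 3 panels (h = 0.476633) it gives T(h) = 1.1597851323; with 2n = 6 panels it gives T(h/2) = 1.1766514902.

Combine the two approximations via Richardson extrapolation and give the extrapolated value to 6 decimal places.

r = 2, so 2^r = 4.
Top: 4(1.1766514902) − (1.1597851323) = 3.5468208285
Denominator 4 − 1 = 3.
So the Richardson estimate is 1.1822736095.
Gap between inputs: 1.687e-02; correction applied: +0.0056221193.

1.182274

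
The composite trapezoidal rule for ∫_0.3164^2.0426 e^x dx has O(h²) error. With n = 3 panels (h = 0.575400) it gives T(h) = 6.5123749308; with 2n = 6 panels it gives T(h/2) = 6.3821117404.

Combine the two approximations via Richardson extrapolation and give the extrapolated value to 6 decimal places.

The method has order 2: 2^2 = 4.
Numerator 4 × A(h/2) − A(h) = 4 × 6.3821117404 − 6.5123749308 = 19.0160720308
Denominator 4 − 1 = 3.
So the Richardson estimate is 6.3386906769.
Shift from A(h/2): −0.0434210635.

6.338691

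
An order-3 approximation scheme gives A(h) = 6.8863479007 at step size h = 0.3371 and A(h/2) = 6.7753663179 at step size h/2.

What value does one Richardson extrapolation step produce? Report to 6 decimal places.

6.759512

Order 3 gives 2^r = 8 and 2^r − 1 = 7.
8×6.7753663179 − 6.8863479007 = 47.3165826425
Divide by 2^3 − 1 = 7.
So the Richardson estimate is 6.7595118061.
Correction |R − A(h/2)| = 1.585e-02; gap |A(h/2) − A(h)| = 1.110e-01.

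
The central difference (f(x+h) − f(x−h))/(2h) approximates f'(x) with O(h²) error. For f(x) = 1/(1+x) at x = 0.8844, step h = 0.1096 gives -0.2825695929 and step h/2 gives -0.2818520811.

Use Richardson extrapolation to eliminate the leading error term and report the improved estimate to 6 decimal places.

Method order is 2; weight 2^2 = 4.
A(h/2) − A(h) = -0.2818520811 − (-0.2825695929) = 0.0007175118
Divide by 2^2 − 1 = 3: 0.0007175118/3 = 0.0002391706
R = A(h/2) + (A(h/2) − A(h))/3 = -0.2818520811 + 0.0002391706 = -0.2816129105

-0.281613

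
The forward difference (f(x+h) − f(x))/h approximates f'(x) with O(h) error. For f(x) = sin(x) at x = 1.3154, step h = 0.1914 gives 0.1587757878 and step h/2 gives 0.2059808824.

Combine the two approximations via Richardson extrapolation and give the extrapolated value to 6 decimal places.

0.253186

The method has order 1: 2^1 = 2.
Top: 2(0.2059808824) − (0.1587757878) = 0.2531859770
Denominator 2 − 1 = 1.
(2×0.2059808824 − 0.1587757878)/(2 − 1) = 0.2531859770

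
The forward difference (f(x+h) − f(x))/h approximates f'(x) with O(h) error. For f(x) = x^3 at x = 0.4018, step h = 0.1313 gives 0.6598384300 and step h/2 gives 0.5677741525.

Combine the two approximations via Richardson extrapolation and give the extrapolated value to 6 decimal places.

0.475710

Leading term ∝ h^1; use weight 2 = 2^1.
2×0.5677741525 = 1.1355483050; 1.1355483050 − 0.6598384300 = 0.4757098750
Denominator 2 − 1 = 1.
Result: 0.4757098750
Correction |R − A(h/2)| = 9.206e-02; gap |A(h/2) − A(h)| = 9.206e-02.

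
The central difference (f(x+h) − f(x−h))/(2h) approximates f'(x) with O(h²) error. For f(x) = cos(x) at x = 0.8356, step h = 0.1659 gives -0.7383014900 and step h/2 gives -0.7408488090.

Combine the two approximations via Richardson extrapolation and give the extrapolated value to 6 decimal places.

-0.741698

Order 2 gives 2^r = 4 and 2^r − 1 = 3.
Top: 4(-0.7408488090) − (-0.7383014900) = -2.2250937460
Divide by 2^2 − 1 = 3.
R = (-2.2250937460)/3 = -0.7416979153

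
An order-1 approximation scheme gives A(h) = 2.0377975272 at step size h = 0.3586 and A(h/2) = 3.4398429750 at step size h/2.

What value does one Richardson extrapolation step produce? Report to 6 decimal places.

4.841888

Leading term ∝ h^1; use weight 2 = 2^1.
Top: 2(3.4398429750) − (2.0377975272) = 4.8418884228
Denominator 2 − 1 = 1.
4.8418884228 ÷ 1 = 4.8418884228
Shift from A(h/2): +1.4020454478.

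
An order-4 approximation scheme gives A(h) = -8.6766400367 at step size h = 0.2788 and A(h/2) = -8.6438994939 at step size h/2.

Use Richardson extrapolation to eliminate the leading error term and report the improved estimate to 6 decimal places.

-8.641717

The method has order 4: 2^4 = 16.
Numerator 16*A(h/2) − A(h) = 16*(-8.6438994939) − (-8.6766400367) = -129.6257518657
Denominator 16 − 1 = 15.
So the Richardson estimate is -8.6417167910.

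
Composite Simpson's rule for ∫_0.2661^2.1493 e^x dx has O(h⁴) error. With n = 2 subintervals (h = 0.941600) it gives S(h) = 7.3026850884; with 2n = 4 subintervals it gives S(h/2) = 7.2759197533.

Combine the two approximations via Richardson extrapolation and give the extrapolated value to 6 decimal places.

7.274135

r = 4, so 2^r = 16.
Numerator 16×A(h/2) − A(h) = 16×7.2759197533 − 7.3026850884 = 109.1120309644
109.1120309644 ÷ 15 = 7.2741353976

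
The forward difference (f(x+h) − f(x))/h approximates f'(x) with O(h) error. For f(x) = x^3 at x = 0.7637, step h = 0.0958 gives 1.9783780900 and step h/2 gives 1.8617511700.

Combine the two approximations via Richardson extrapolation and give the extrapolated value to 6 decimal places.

1.745124

With r = 1 the leading error scales as h^1, so the weight is 2^1 = 2.
Top: 2(1.8617511700) − (1.9783780900) = 1.7451242500
Denominator 2 − 1 = 1.
(2 × 1.8617511700 − 1.9783780900)/(2 − 1) = 1.7451242500
Shift from A(h/2): −0.1166269200.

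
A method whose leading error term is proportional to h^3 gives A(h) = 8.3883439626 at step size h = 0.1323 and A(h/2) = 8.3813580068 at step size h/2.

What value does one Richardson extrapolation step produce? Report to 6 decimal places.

The method has order 3: 2^3 = 8.
A(h/2) − A(h) = 8.3813580068 − 8.3883439626 = -0.0069859558
Divide by 2^3 − 1 = 7: (-0.0069859558)/7 = -0.0009979937
R = A(h/2) + (A(h/2) − A(h))/7 = 8.3813580068 − 0.0009979937 = 8.3803600131
Gap between inputs: 6.986e-03; correction applied: −0.0009979937.

8.380360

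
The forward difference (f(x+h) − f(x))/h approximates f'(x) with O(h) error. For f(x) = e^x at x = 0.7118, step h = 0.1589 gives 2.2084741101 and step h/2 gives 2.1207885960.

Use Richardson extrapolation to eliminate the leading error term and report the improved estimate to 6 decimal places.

Error is O(h^1); halving h shrinks it by 2^1 = 2.
Numerator 2×A(h/2) − A(h) = 2×2.1207885960 − 2.2084741101 = 2.0331030819
2.0331030819 ÷ 1 = 2.0331030819
Shift from A(h/2): −0.0876855141.

2.033103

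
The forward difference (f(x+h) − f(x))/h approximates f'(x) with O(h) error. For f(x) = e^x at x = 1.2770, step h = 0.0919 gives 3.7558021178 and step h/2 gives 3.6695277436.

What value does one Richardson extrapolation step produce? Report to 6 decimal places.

3.583253

r = 1, so 2^r = 2.
2·3.6695277436 = 7.3390554872; 7.3390554872 − 3.7558021178 = 3.5832533694
R = 3.5832533694/1 = 3.5832533694
Shift from A(h/2): −0.0862743742.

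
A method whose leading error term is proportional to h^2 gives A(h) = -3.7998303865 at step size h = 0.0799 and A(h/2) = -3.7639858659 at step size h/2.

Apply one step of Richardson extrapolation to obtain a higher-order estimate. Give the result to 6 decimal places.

-3.752038

The method has order 2: 2^2 = 4.
4*(-3.7639858659) = -15.0559434636; subtract (-3.7998303865) → -11.2561130771
R = (-11.2561130771)/3 = -3.7520376924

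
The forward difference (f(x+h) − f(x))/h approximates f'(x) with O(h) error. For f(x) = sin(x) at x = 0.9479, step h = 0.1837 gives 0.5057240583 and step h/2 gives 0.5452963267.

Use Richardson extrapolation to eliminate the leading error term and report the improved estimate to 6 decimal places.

The method has order 1: 2^1 = 2.
A(h/2) − A(h) = 0.5452963267 − 0.5057240583 = 0.0395722684
Correction (A(h/2) − A(h))/(2 − 1) = 0.0395722684/1 = 0.0395722684
R = 0.5452963267 + 0.0395722684 = 0.5848685951

0.584869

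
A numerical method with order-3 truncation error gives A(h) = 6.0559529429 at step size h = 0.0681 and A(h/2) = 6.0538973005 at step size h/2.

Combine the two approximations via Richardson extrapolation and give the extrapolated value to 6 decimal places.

Error is O(h^3); halving h shrinks it by 2^3 = 8.
Numerator 8·A(h/2) − A(h) = 8·6.0538973005 − 6.0559529429 = 42.3752254611
R = 42.3752254611/7 = 6.0536036373
Gap between inputs: 2.056e-03; correction applied: −0.0002936632.

6.053604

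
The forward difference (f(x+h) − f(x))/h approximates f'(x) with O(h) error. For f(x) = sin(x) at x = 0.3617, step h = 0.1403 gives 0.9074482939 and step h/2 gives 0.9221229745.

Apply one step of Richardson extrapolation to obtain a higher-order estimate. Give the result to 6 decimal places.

0.936798

Order 1 gives 2^r = 2 and 2^r − 1 = 1.
2^1*A(h/2) = 1.8442459490; minus A(h) gives 0.9367976551.
Extrapolated: 0.9367976551 / 1 = 0.9367976551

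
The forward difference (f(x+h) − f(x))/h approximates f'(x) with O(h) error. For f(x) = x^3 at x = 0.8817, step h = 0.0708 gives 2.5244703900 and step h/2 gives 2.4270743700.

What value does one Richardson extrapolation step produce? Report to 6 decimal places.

Order 1 gives 2^r = 2 and 2^r − 1 = 1.
2*2.4270743700 = 4.8541487400; subtract 2.5244703900 → 2.3296783500
Denominator 2 − 1 = 1.
So the Richardson estimate is 2.3296783500.

2.329678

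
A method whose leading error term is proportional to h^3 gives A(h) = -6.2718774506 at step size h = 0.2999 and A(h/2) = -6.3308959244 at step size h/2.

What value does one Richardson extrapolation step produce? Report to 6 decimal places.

-6.339327

With r = 3 the leading error scales as h^3, so the weight is 2^3 = 8.
8×(-6.3308959244) = -50.6471673952; (-50.6471673952) − (-6.2718774506) = -44.3752899446
(-44.3752899446) ÷ 7 = -6.3393271349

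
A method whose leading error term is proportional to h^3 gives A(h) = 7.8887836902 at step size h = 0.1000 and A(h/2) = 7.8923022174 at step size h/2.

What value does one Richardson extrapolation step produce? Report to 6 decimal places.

r = 3, so 2^r = 8.
Weighted: 63.1384177392 − 7.8887836902 = 55.2496340490
55.2496340490 ÷ 7 = 7.8928048641

7.892805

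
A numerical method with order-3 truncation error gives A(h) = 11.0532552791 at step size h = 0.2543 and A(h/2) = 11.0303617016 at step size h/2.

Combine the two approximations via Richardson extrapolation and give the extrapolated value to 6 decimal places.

11.027091

Method order is 3; weight 2^3 = 8.
Difference of the inputs: 11.0303617016 − 11.0532552791 = -0.0228935775
Correction (A(h/2) − A(h))/(8 − 1) = (-0.0228935775)/7 = -0.0032705111
R = 11.0303617016 − 0.0032705111 = 11.0270911905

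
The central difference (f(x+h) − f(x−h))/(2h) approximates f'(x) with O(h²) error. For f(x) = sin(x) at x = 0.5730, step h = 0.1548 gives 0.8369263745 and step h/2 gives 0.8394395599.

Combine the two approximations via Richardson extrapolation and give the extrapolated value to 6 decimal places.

Method order is 2; weight 2^2 = 4.
4·0.8394395599 = 3.3577582396; subtract 0.8369263745 → 2.5208318651
Divide by 2^2 − 1 = 3.
2.5208318651 ÷ 3 = 0.8402772884

0.840277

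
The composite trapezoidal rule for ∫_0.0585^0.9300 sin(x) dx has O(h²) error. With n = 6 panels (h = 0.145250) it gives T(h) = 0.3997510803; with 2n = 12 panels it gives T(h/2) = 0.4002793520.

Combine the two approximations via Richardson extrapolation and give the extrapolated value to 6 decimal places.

0.400455

Method order is 2; weight 2^2 = 4.
2^2·A(h/2) = 1.6011174080; minus A(h) gives 1.2013663277.
(4·0.4002793520 − 0.3997510803)/(4 − 1) = 0.4004554426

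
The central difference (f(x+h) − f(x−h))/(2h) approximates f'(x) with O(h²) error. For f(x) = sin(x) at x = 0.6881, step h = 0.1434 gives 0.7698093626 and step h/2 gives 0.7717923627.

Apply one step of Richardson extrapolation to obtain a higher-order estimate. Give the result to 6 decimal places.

r = 2: numerator weight 4, denominator 3.
4×0.7717923627 = 3.0871694508; subtract 0.7698093626 → 2.3173600882
R = 2.3173600882/3 = 0.7724533627

0.772453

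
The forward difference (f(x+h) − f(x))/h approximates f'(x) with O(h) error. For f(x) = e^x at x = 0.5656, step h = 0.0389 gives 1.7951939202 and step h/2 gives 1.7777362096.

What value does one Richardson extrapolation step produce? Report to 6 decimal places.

1.760278

Method order is 1; weight 2^1 = 2.
2 × 1.7777362096 = 3.5554724192; 3.5554724192 − 1.7951939202 = 1.7602784990
Divide by 2^1 − 1 = 1.
Result: 1.7602784990
Correction |R − A(h/2)| = 1.746e-02; gap |A(h/2) − A(h)| = 1.746e-02.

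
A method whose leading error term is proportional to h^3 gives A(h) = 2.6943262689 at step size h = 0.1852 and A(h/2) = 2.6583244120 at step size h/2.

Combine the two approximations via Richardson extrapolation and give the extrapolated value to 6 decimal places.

2.653181

With r = 3 the leading error scales as h^3, so the weight is 2^3 = 8.
8 × 2.6583244120 − 2.6943262689 = 18.5722690271
Divide by 2^3 − 1 = 7.
Extrapolated: 18.5722690271 / 7 = 2.6531812896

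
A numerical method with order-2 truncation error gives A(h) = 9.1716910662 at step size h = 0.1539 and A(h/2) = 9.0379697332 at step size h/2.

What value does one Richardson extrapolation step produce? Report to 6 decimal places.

Method order is 2; weight 2^2 = 4.
4 × 9.0379697332 = 36.1518789328; 36.1518789328 − 9.1716910662 = 26.9801878666
(4 × 9.0379697332 − 9.1716910662)/(4 − 1) = 8.9933959555
Shift from A(h/2): −0.0445737777.

8.993396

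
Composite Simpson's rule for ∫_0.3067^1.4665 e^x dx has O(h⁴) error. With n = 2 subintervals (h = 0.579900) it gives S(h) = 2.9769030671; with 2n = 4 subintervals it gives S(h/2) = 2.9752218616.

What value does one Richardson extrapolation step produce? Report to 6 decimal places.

2.975110

Method order is 4; weight 2^4 = 16.
Top: 16(2.9752218616) − (2.9769030671) = 44.6266467185
44.6266467185 ÷ 15 = 2.9751097812
Shift from A(h/2): −0.0001120804.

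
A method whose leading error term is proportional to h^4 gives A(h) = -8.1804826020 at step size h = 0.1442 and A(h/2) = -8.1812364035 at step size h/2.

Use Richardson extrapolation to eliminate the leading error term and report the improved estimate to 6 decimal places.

The method has order 4: 2^4 = 16.
16×(-8.1812364035) = -130.8997824560; subtract (-8.1804826020) → -122.7192998540
Denominator 16 − 1 = 15.
Extrapolated: (-122.7192998540) / 15 = -8.1812866569
Gap between inputs: 7.538e-04; correction applied: −0.0000502534.

-8.181287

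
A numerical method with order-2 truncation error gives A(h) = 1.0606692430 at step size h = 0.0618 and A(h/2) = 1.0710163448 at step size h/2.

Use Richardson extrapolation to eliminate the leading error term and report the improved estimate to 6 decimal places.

1.074465

The method has order 2: 2^2 = 4.
Difference of the inputs: 1.0710163448 − 1.0606692430 = 0.0103471018
Divide by 2^2 − 1 = 3: 0.0103471018/3 = 0.0034490339
R = A(h/2) + (A(h/2) − A(h))/3 = 1.0710163448 + 0.0034490339 = 1.0744653787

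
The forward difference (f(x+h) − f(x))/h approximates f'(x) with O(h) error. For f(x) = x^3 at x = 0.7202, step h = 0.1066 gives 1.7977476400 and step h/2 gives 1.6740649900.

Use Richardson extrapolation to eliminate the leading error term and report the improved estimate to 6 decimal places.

r = 1, so 2^r = 2.
2×1.6740649900 − 1.7977476400 = 1.5503823400
Divide by 2^1 − 1 = 1.
Extrapolated: 1.5503823400 / 1 = 1.5503823400

1.550382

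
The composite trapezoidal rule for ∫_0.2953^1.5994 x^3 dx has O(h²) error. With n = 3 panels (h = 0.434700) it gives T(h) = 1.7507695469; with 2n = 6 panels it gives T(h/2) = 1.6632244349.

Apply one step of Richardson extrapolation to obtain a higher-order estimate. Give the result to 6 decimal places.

Order 2 gives 2^r = 4 and 2^r − 1 = 3.
Top: 4(1.6632244349) − (1.7507695469) = 4.9021281927
Extrapolated: 4.9021281927 / 3 = 1.6340427309

1.634043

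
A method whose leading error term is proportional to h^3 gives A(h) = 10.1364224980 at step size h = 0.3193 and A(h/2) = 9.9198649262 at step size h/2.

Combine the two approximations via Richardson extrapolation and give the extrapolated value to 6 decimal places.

Leading term ∝ h^3; use weight 8 = 2^3.
2^3×A(h/2) = 79.3589194096; minus A(h) gives 69.2224969116.
69.2224969116 ÷ 7 = 9.8889281302

9.888928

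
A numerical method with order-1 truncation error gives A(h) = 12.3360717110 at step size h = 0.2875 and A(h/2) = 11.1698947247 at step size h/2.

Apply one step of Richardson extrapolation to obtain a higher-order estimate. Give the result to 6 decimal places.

With r = 1 the leading error scales as h^1, so the weight is 2^1 = 2.
A(h/2) − A(h) = 11.1698947247 − 12.3360717110 = -1.1661769863
Correction (A(h/2) − A(h))/(2 − 1) = (-1.1661769863)/1 = -1.1661769863
R = 11.1698947247 − 1.1661769863 = 10.0037177384

10.003718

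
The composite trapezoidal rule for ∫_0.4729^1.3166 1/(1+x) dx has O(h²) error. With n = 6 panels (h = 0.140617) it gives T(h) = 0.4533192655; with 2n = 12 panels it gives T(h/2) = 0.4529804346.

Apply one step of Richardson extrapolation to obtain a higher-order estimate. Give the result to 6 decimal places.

Error is O(h^2); halving h shrinks it by 2^2 = 4.
4 × 0.4529804346 = 1.8119217384; subtract 0.4533192655 → 1.3586024729
R = 1.3586024729/3 = 0.4528674910

0.452867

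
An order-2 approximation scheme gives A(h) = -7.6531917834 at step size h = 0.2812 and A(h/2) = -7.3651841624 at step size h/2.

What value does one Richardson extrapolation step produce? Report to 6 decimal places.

r = 2, so 2^r = 4.
Numerator 4 × A(h/2) − A(h) = 4 × (-7.3651841624) − (-7.6531917834) = -21.8075448662
Denominator 4 − 1 = 3.
Extrapolated: (-21.8075448662) / 3 = -7.2691816221
Shift from A(h/2): +0.0960025403.

-7.269182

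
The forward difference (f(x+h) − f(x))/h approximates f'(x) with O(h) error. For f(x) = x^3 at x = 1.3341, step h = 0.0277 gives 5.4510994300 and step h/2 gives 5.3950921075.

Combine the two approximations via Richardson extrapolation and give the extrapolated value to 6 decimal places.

Error is O(h^1); halving h shrinks it by 2^1 = 2.
Weighted: 10.7901842150 − 5.4510994300 = 5.3390847850
5.3390847850 ÷ 1 = 5.3390847850

5.339085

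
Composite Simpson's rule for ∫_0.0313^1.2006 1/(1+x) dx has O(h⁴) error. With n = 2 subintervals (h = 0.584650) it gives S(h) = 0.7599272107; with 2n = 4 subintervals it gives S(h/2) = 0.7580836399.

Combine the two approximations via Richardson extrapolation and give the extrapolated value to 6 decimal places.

0.757961

r = 4, so 2^r = 16.
Weighted: 12.1293382384 − 0.7599272107 = 11.3694110277
Denominator 16 − 1 = 15.
So the Richardson estimate is 0.7579607352.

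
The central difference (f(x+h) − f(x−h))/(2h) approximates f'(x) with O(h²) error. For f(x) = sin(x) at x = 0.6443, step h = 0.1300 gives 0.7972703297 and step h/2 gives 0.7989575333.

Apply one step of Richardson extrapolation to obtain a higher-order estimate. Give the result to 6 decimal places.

With r = 2 the leading error scales as h^2, so the weight is 2^2 = 4.
4*0.7989575333 − 0.7972703297 = 2.3985598035
2.3985598035 ÷ 3 = 0.7995199345

0.799520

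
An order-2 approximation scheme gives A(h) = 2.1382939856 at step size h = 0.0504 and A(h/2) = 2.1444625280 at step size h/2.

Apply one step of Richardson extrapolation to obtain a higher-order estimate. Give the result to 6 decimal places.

Method order is 2; weight 2^2 = 4.
4*2.1444625280 = 8.5778501120; subtract 2.1382939856 → 6.4395561264
Divide by 2^2 − 1 = 3.
6.4395561264 ÷ 3 = 2.1465187088
Gap between inputs: 6.169e-03; correction applied: +0.0020561808.

2.146519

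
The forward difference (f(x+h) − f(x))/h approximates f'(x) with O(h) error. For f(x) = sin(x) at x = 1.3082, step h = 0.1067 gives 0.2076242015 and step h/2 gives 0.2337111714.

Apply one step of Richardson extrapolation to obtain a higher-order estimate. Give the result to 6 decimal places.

r = 1: numerator weight 2, denominator 1.
2×0.2337111714 = 0.4674223428; 0.4674223428 − 0.2076242015 = 0.2597981413
0.2597981413 ÷ 1 = 0.2597981413

0.259798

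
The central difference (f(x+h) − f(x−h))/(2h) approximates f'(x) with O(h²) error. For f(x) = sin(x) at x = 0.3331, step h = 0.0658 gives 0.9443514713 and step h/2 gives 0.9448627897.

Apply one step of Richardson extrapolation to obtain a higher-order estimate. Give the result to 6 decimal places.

Leading term ∝ h^2; use weight 4 = 2^2.
A(h/2) − A(h) = 0.9448627897 − 0.9443514713 = 0.0005113184
Correction (A(h/2) − A(h))/(4 − 1) = 0.0005113184/3 = 0.0001704395
R = A(h/2) + (A(h/2) − A(h))/3 = 0.9448627897 + 0.0001704395 = 0.9450332292

0.945033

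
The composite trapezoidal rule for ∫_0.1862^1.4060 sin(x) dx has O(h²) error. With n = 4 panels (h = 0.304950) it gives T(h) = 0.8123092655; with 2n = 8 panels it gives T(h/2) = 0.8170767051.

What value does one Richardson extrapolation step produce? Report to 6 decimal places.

The method has order 2: 2^2 = 4.
A(h/2) − A(h) = 0.8170767051 − 0.8123092655 = 0.0047674396
Correction (A(h/2) − A(h))/(4 − 1) = 0.0047674396/3 = 0.0015891465
R = A(h/2) + (A(h/2) − A(h))/3 = 0.8170767051 + 0.0015891465 = 0.8186658516
Shift from A(h/2): +0.0015891465.

0.818666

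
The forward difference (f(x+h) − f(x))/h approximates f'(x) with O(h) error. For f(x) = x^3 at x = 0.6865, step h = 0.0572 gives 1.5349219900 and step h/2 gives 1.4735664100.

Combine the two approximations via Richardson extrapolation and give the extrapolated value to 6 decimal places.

r = 1, so 2^r = 2.
Numerator 2 × A(h/2) − A(h) = 2 × 1.4735664100 − 1.5349219900 = 1.4122108300
R = 1.4122108300/1 = 1.4122108300

1.412211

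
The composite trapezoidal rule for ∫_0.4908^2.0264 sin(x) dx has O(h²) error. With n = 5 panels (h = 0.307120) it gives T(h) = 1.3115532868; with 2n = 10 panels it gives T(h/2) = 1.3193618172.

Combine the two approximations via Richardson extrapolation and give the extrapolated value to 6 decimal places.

1.321965

The method has order 2: 2^2 = 4.
2^2*A(h/2) = 5.2774472688; minus A(h) gives 3.9658939820.
Extrapolated: 3.9658939820 / 3 = 1.3219646607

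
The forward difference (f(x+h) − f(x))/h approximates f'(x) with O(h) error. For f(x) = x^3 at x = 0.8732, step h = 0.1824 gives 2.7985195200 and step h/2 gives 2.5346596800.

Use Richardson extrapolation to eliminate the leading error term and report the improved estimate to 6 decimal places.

r = 1: numerator weight 2, denominator 1.
Numerator 2·A(h/2) − A(h) = 2·2.5346596800 − 2.7985195200 = 2.2707998400
(2·2.5346596800 − 2.7985195200)/(2 − 1) = 2.2707998400

2.270800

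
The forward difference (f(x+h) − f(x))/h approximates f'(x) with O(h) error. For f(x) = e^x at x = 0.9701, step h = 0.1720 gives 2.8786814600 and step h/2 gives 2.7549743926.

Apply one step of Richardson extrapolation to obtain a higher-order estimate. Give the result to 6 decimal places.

With r = 1 the leading error scales as h^1, so the weight is 2^1 = 2.
A(h/2) − A(h) = 2.7549743926 − 2.8786814600 = -0.1237070674
Correction (A(h/2) − A(h))/(2 − 1) = (-0.1237070674)/1 = -0.1237070674
R = 2.7549743926 − 0.1237070674 = 2.6312673252
Shift from A(h/2): −0.1237070674.

2.631267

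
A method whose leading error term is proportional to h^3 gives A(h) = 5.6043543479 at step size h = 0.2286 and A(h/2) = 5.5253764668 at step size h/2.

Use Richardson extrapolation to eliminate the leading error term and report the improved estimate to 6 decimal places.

5.514094

Order 3 gives 2^r = 8 and 2^r − 1 = 7.
8*5.5253764668 − 5.6043543479 = 38.5986573865
Denominator 8 − 1 = 7.
Result: 5.5140939124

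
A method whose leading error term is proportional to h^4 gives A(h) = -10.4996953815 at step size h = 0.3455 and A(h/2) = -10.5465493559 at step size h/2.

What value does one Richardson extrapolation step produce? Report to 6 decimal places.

-10.549673

Error is O(h^4); halving h shrinks it by 2^4 = 16.
16·(-10.5465493559) = -168.7447896944; (-168.7447896944) − (-10.4996953815) = -158.2450943129
Denominator 16 − 1 = 15.
(16·(-10.5465493559) − (-10.4996953815))/(16 − 1) = -10.5496729542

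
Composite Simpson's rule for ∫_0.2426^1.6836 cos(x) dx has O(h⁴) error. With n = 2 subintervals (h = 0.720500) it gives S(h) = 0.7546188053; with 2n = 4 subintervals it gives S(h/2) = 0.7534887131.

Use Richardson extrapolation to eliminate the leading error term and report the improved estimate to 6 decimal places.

0.753413

Leading term ∝ h^4; use weight 16 = 2^4.
16×0.7534887131 = 12.0558194096; 12.0558194096 − 0.7546188053 = 11.3012006043
Extrapolated: 11.3012006043 / 15 = 0.7534133736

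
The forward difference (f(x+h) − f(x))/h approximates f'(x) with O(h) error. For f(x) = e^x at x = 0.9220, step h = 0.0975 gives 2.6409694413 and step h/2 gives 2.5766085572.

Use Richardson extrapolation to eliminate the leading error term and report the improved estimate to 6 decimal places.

Method order is 1; weight 2^1 = 2.
2*2.5766085572 = 5.1532171144; subtract 2.6409694413 → 2.5122476731
2.5122476731 ÷ 1 = 2.5122476731
Shift from A(h/2): −0.0643608841.

2.512248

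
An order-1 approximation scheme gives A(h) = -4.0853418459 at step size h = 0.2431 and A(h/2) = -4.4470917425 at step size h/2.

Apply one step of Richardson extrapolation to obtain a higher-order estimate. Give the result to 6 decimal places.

-4.808842

Method order is 1; weight 2^1 = 2.
Numerator 2 × A(h/2) − A(h) = 2 × (-4.4470917425) − (-4.0853418459) = -4.8088416391
Divide by 2^1 − 1 = 1.
(2 × (-4.4470917425) − (-4.0853418459))/(2 − 1) = -4.8088416391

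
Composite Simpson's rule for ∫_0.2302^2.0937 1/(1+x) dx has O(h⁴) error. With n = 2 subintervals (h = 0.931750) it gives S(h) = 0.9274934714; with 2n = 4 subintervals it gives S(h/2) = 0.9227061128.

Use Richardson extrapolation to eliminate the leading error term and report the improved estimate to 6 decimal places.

r = 4: numerator weight 16, denominator 15.
16 × 0.9227061128 = 14.7632978048; 14.7632978048 − 0.9274934714 = 13.8358043334
Denominator 16 − 1 = 15.
Extrapolated: 13.8358043334 / 15 = 0.9223869556
Shift from A(h/2): −0.0003191572.

0.922387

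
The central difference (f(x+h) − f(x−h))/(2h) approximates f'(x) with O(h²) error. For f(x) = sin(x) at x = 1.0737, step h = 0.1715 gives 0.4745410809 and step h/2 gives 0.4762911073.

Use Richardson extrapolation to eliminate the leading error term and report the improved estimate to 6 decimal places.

0.476874

Order 2 gives 2^r = 4 and 2^r − 1 = 3.
4*0.4762911073 = 1.9051644292; subtract 0.4745410809 → 1.4306233483
Divide by 2^2 − 1 = 3.
R = 1.4306233483/3 = 0.4768744494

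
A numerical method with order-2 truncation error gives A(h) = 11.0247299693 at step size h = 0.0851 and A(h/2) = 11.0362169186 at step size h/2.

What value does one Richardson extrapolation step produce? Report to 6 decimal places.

11.040046

Method order is 2; weight 2^2 = 4.
4·11.0362169186 − 11.0247299693 = 33.1201377051
(4·11.0362169186 − 11.0247299693)/(4 − 1) = 11.0400459017
Shift from A(h/2): +0.0038289831.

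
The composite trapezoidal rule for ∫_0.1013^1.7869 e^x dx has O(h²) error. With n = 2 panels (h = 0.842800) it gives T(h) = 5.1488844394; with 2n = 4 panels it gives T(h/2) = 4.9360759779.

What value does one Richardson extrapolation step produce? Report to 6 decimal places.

4.865140

Method order is 2; weight 2^2 = 4.
Top: 4(4.9360759779) − (5.1488844394) = 14.5954194722
Divide by 2^2 − 1 = 3.
(4*4.9360759779 − 5.1488844394)/(4 − 1) = 4.8651398241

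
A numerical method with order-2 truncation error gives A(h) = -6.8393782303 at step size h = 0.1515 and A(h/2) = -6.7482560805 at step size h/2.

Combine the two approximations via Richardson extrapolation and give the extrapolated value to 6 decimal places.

With r = 2 the leading error scales as h^2, so the weight is 2^2 = 4.
2^2*A(h/2) = -26.9930243220; minus A(h) gives -20.1536460917.
R = (-20.1536460917)/3 = -6.7178820306

-6.717882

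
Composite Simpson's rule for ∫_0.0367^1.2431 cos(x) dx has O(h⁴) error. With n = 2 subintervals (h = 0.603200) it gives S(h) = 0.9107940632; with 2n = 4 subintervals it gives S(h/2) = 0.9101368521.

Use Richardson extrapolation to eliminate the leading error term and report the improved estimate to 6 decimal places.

0.910093

r = 4: numerator weight 16, denominator 15.
Difference of the inputs: 0.9101368521 − 0.9107940632 = -0.0006572111
Divide by 2^4 − 1 = 15: (-0.0006572111)/15 = -0.0000438141
R = A(h/2) + (A(h/2) − A(h))/15 = 0.9101368521 − 0.0000438141 = 0.9100930380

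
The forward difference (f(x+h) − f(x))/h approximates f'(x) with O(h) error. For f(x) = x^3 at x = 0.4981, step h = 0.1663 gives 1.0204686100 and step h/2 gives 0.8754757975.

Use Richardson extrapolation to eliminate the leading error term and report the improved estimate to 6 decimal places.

Error is O(h^1); halving h shrinks it by 2^1 = 2.
Numerator 2×A(h/2) − A(h) = 2×0.8754757975 − 1.0204686100 = 0.7304829850
Divide by 2^1 − 1 = 1.
(2×0.8754757975 − 1.0204686100)/(2 − 1) = 0.7304829850

0.730483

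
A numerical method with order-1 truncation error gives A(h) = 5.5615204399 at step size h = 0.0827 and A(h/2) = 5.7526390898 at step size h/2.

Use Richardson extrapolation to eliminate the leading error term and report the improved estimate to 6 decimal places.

5.943758

r = 1, so 2^r = 2.
Numerator 2×A(h/2) − A(h) = 2×5.7526390898 − 5.5615204399 = 5.9437577397
Denominator 2 − 1 = 1.
Result: 5.9437577397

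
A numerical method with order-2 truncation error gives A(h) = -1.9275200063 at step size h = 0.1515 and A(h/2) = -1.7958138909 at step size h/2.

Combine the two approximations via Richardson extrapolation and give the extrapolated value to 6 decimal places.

r = 2, so 2^r = 4.
Top: 4(-1.7958138909) − (-1.9275200063) = -5.2557355573
Denominator 4 − 1 = 3.
So the Richardson estimate is -1.7519118524.

-1.751912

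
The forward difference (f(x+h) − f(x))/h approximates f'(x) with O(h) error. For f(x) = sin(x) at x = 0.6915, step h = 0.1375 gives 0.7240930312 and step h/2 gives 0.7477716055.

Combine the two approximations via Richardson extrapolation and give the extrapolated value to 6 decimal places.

0.771450

Leading term ∝ h^1; use weight 2 = 2^1.
Numerator 2*A(h/2) − A(h) = 2*0.7477716055 − 0.7240930312 = 0.7714501798
Divide by 2^1 − 1 = 1.
0.7714501798 ÷ 1 = 0.7714501798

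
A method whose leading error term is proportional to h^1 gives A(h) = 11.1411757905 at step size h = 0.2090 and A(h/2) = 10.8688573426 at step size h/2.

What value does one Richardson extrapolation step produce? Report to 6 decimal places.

10.596539

Order 1 gives 2^r = 2 and 2^r − 1 = 1.
Top: 2(10.8688573426) − (11.1411757905) = 10.5965388947
R = 10.5965388947/1 = 10.5965388947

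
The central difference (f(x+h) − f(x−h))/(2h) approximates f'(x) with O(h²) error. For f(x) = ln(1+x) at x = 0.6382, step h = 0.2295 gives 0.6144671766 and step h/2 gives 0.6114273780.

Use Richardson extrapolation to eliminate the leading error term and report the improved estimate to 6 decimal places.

0.610414

The method has order 2: 2^2 = 4.
4×0.6114273780 = 2.4457095120; 2.4457095120 − 0.6144671766 = 1.8312423354
R = 1.8312423354/3 = 0.6104141118
Correction |R − A(h/2)| = 1.013e-03; gap |A(h/2) − A(h)| = 3.040e-03.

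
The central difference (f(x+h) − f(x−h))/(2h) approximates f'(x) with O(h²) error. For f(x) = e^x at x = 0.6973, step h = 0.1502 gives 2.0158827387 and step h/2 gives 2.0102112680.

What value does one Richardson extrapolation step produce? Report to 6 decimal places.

r = 2, so 2^r = 4.
Weighted: 8.0408450720 − 2.0158827387 = 6.0249623333
Denominator 4 − 1 = 3.
Extrapolated: 6.0249623333 / 3 = 2.0083207778
Correction |R − A(h/2)| = 1.890e-03; gap |A(h/2) − A(h)| = 5.671e-03.

2.008321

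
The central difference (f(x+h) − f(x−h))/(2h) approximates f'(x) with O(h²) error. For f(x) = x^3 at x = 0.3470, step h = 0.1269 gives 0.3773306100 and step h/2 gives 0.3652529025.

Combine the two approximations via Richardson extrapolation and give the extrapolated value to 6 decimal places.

The method has order 2: 2^2 = 4.
4*0.3652529025 − 0.3773306100 = 1.0836810000
Denominator 4 − 1 = 3.
(4*0.3652529025 − 0.3773306100)/(4 − 1) = 0.3612270000

0.361227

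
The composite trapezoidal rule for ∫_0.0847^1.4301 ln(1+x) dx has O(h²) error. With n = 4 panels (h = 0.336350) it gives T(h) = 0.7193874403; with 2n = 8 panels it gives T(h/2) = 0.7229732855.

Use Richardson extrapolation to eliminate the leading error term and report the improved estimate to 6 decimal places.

0.724169

The method has order 2: 2^2 = 4.
Top: 4(0.7229732855) − (0.7193874403) = 2.1725057017
Divide by 2^2 − 1 = 3.
Result: 0.7241685672
Gap between inputs: 3.586e-03; correction applied: +0.0011952817.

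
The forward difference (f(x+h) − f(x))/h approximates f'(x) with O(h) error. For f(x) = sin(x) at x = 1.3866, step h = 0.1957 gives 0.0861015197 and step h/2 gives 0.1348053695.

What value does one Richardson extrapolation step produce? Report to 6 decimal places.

Leading term ∝ h^1; use weight 2 = 2^1.
Top: 2(0.1348053695) − (0.0861015197) = 0.1835092193
(2 × 0.1348053695 − 0.0861015197)/(2 − 1) = 0.1835092193
Gap between inputs: 4.870e-02; correction applied: +0.0487038498.

0.183509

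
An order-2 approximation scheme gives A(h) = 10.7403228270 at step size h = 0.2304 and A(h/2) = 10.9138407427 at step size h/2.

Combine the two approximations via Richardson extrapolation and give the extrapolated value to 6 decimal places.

Method order is 2; weight 2^2 = 4.
4·10.9138407427 = 43.6553629708; 43.6553629708 − 10.7403228270 = 32.9150401438
(4·10.9138407427 − 10.7403228270)/(4 − 1) = 10.9716800479
Shift from A(h/2): +0.0578393052.

10.971680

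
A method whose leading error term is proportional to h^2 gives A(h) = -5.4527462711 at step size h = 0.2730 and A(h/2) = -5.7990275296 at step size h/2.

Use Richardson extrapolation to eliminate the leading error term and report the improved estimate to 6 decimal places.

Leading term ∝ h^2; use weight 4 = 2^2.
Top: 4(-5.7990275296) − (-5.4527462711) = -17.7433638473
(-17.7433638473) ÷ 3 = -5.9144546158
Shift from A(h/2): −0.1154270862.

-5.914455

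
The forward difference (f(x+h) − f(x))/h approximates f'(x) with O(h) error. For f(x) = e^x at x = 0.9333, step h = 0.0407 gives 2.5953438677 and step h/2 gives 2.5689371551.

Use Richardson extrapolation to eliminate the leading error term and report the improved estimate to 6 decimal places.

Error is O(h^1); halving h shrinks it by 2^1 = 2.
Top: 2(2.5689371551) − (2.5953438677) = 2.5425304425
R = 2.5425304425/1 = 2.5425304425
Correction |R − A(h/2)| = 2.641e-02; gap |A(h/2) − A(h)| = 2.641e-02.

2.542530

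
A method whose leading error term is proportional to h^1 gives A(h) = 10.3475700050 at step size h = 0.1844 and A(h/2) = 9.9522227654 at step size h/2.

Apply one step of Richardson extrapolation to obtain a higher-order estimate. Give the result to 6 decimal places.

The method has order 1: 2^1 = 2.
2 × 9.9522227654 = 19.9044455308; 19.9044455308 − 10.3475700050 = 9.5568755258
(2 × 9.9522227654 − 10.3475700050)/(2 − 1) = 9.5568755258
Correction |R − A(h/2)| = 3.953e-01; gap |A(h/2) − A(h)| = 3.953e-01.

9.556876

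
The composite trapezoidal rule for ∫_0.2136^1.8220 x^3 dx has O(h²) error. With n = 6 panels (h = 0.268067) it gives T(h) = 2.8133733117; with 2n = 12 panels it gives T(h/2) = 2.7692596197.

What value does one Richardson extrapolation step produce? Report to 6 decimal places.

r = 2, so 2^r = 4.
Weighted: 11.0770384788 − 2.8133733117 = 8.2636651671
8.2636651671 ÷ 3 = 2.7545550557

2.754555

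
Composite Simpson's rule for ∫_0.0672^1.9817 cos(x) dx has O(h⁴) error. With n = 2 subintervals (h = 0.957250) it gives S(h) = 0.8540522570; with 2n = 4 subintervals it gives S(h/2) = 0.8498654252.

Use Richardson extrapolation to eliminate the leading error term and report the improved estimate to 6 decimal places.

0.849586

r = 4, so 2^r = 16.
16 × 0.8498654252 = 13.5978468032; 13.5978468032 − 0.8540522570 = 12.7437945462
Denominator 16 − 1 = 15.
Result: 0.8495863031
Gap between inputs: 4.187e-03; correction applied: −0.0002791221.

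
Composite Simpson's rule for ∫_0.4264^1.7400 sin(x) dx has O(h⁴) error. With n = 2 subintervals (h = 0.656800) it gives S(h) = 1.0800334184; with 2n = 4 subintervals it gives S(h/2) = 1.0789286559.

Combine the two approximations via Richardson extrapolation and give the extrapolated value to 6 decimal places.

Method order is 4; weight 2^4 = 16.
16*1.0789286559 − 1.0800334184 = 16.1828250760
R = 16.1828250760/15 = 1.0788550051
Shift from A(h/2): −0.0000736508.

1.078855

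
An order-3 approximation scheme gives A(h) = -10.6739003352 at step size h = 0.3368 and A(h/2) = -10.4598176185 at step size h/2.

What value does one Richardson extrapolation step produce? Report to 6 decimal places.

-10.429234

With r = 3 the leading error scales as h^3, so the weight is 2^3 = 8.
Numerator 8×A(h/2) − A(h) = 8×(-10.4598176185) − (-10.6739003352) = -73.0046406128
Denominator 8 − 1 = 7.
Result: -10.4292343733
Shift from A(h/2): +0.0305832452.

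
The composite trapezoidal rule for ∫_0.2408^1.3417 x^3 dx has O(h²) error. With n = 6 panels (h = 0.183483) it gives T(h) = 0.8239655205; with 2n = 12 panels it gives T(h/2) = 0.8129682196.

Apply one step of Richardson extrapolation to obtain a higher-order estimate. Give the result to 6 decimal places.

0.809302

The method has order 2: 2^2 = 4.
Numerator 4×A(h/2) − A(h) = 4×0.8129682196 − 0.8239655205 = 2.4279073579
(4×0.8129682196 − 0.8239655205)/(4 − 1) = 0.8093024526
Shift from A(h/2): −0.0036657670.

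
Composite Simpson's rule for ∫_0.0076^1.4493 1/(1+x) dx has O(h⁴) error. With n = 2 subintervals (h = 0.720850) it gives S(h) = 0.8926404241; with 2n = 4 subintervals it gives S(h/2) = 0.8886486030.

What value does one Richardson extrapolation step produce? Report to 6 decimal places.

0.888382

Method order is 4; weight 2^4 = 16.
Top: 16(0.8886486030) − (0.8926404241) = 13.3257372239
Denominator 16 − 1 = 15.
Extrapolated: 13.3257372239 / 15 = 0.8883824816
Gap between inputs: 3.992e-03; correction applied: −0.0002661214.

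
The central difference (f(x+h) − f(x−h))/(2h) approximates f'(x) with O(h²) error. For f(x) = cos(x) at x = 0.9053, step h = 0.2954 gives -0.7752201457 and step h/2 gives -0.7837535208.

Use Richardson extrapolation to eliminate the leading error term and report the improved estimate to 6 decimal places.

-0.786598

Method order is 2; weight 2^2 = 4.
Top: 4(-0.7837535208) − (-0.7752201457) = -2.3597939375
Extrapolated: (-2.3597939375) / 3 = -0.7865979792
Gap between inputs: 8.533e-03; correction applied: −0.0028444584.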